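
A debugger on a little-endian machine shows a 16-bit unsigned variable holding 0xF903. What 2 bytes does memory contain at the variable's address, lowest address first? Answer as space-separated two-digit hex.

03 F9

Split into bytes (most-significant first): F9 03.
Little-endian: lowest address holds the least-significant byte.
So at ascending addresses the bytes are 03 F9.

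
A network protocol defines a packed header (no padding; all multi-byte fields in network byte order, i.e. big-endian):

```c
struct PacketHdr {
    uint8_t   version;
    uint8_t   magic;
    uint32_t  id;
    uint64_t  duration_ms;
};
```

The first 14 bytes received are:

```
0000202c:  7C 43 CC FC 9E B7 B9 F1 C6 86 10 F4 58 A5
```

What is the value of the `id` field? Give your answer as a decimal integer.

3439107767

`id` follows `version` (1 B), `magic` (1 B), so it starts at offset 1 + 1 = 2 and occupies 4 bytes.
Bytes at offsets 2..5: CC FC 9E B7.
Big-endian stores the most-significant byte at the lowest address.
The bytes are already most-significant first: 0xCCFC9EB7.
0xCCFC9EB7 = 3439107767.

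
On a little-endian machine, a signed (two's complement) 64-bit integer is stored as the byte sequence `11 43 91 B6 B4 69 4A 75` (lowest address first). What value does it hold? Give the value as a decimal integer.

8451683875592160017

Little-endian stores the least-significant byte at the lowest address.
Reassemble most-significant byte first: 75 4A 69 B4 B6 91 43 11 → 0x754A69B4B6914311.
0x754A69B4B6914311 = 8451683875592160017.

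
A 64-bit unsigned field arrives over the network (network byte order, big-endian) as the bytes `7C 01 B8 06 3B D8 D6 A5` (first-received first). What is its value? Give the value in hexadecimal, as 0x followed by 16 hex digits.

Big-endian stores the most-significant byte at the lowest address.
The bytes are already most-significant first: 0x7C01B8063BD8D6A5.

0x7C01B8063BD8D6A5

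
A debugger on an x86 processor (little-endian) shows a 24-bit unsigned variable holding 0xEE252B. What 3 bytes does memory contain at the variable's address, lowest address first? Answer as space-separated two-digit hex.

Split into bytes (most-significant first): EE 25 2B.
Little-endian stores the least-significant byte at the lowest address.
So at ascending addresses the bytes are 2B 25 EE.

2B 25 EE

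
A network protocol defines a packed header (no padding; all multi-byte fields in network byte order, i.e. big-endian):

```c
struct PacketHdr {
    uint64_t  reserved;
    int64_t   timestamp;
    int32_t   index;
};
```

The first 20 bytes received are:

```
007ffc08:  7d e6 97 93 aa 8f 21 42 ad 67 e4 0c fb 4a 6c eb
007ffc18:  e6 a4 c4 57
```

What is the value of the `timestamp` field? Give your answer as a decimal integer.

`timestamp` follows `reserved` (8 bytes), so it starts at byte offset 8 and occupies 8 bytes.
Bytes at offsets 8..15: AD 67 E4 0C FB 4A 6C EB.
Big-endian stores the most-significant byte at the lowest address.
The bytes are already most-significant first: 0xAD67E40CFB4A6CEB.
Top bit is set, so as a signed 64-bit value this is 0xAD67E40CFB4A6CEB − 2^64 = -5951537638140121877.

-5951537638140121877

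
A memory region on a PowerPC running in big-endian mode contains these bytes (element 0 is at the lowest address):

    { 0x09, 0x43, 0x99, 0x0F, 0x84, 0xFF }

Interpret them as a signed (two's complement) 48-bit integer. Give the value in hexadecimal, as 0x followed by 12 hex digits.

0x0943990F84FF

In big-endian order the high byte comes first in memory.
The bytes are already most-significant first: 0x0943990F84FF.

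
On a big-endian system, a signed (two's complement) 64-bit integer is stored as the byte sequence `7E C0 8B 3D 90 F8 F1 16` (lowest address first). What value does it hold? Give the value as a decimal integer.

9133453140848865558

Big-endian stores the most-significant byte at the lowest address.
The bytes are already most-significant first: 0x7EC08B3D90F8F116.
0x7EC08B3D90F8F116 = 9133453140848865558.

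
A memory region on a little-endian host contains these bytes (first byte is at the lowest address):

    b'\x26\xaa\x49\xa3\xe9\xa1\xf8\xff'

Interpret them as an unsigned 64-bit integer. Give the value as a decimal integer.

18444670298734832166

In little-endian order the low byte comes first in memory.
Reassemble most-significant byte first: FF F8 A1 E9 A3 49 AA 26 → 0xFFF8A1E9A349AA26.
0xFFF8A1E9A349AA26 = 18444670298734832166.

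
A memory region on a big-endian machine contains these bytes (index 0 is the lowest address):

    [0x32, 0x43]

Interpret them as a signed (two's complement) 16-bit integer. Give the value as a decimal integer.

In big-endian order the high byte comes first in memory.
The bytes are already most-significant first: 0x3243.
0x3243 = 12867.

12867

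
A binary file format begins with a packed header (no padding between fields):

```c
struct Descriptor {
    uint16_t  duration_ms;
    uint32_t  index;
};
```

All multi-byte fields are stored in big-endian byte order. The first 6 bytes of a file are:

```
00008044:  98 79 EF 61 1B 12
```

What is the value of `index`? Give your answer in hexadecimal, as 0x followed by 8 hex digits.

`index` follows `duration_ms` (2 bytes), so it starts at byte offset 2 and occupies 4 bytes.
Bytes at offsets 2..5: EF 61 1B 12.
Big-endian: lowest address holds the most-significant byte.
The bytes are already most-significant first: 0xEF611B12.

0xEF611B12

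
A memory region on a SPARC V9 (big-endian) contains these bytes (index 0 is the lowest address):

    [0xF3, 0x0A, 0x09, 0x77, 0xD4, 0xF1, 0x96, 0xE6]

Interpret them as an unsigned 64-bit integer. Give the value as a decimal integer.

Big-endian: lowest address holds the most-significant byte.
The bytes are already most-significant first: 0xF30A0977D4F196E6.
0xF30A0977D4F196E6 = 17512820511261955814.

17512820511261955814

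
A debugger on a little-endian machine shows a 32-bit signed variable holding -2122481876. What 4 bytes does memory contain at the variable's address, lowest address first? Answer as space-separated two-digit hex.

2C 7F 7D 81

Two's complement of -2122481876 in 32 bits: 2122481876 = 0x7E8280D4; invert → 0x817D7F2B; add 1 → 0x817D7F2C.
Split into bytes (most-significant first): 81 7D 7F 2C.
Little-endian stores the least-significant byte at the lowest address.
So at ascending addresses the bytes are 2C 7F 7D 81.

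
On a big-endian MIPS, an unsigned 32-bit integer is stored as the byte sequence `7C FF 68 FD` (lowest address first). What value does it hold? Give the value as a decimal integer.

2097113341

Big-endian: lowest address holds the most-significant byte.
The bytes are already most-significant first: 0x7CFF68FD.
0x7CFF68FD = 2097113341.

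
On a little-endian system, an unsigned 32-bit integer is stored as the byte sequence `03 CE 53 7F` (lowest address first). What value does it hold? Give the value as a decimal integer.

Little-endian stores the least-significant byte at the lowest address.
Reassemble most-significant byte first: 7F 53 CE 03 → 0x7F53CE03.
0x7F53CE03 = 2136198659.

2136198659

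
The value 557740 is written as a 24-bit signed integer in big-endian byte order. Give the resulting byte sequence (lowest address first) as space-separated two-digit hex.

08 82 AC

557740 in hexadecimal, padded to 24 bits, is 0x0882AC.
Split into bytes (most-significant first): 08 82 AC.
In big-endian order the high byte comes first in memory.
So the memory order matches the most-significant-first order: 08 82 AC.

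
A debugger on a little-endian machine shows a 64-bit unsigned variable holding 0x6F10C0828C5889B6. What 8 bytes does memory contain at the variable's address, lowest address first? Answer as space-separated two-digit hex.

B6 89 58 8C 82 C0 10 6F

Split into bytes (most-significant first): 6F 10 C0 82 8C 58 89 B6.
In little-endian order the low byte comes first in memory.
So at ascending addresses the bytes are B6 89 58 8C 82 C0 10 6F.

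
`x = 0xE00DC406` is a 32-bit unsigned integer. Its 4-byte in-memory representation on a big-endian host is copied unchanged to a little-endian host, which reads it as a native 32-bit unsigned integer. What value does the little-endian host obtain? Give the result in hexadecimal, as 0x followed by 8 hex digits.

0x06C40DE0

Stored big-endian, the bytes at ascending addresses are E0 0D C4 06.
Read back as little-endian, the first byte is least significant, giving 0x06C40DE0.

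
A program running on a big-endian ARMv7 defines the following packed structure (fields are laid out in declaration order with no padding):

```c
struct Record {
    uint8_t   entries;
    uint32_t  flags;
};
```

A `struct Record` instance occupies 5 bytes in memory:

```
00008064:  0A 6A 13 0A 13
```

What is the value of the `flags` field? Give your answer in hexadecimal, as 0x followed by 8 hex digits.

0x6A130A13

`flags` follows `entries` (1 byte), so it starts at byte offset 1 and occupies 4 bytes.
Bytes at offsets 1..4: 6A 13 0A 13.
In big-endian order the high byte comes first in memory.
The bytes are already most-significant first: 0x6A130A13.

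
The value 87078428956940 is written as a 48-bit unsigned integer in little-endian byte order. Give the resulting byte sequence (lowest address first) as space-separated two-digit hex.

0C 59 D3 86 32 4F

87078428956940 in hexadecimal, padded to 48 bits, is 0x4F3286D3590C.
Split into bytes (most-significant first): 4F 32 86 D3 59 0C.
Little-endian: lowest address holds the least-significant byte.
So at ascending addresses the bytes are 0C 59 D3 86 32 4F.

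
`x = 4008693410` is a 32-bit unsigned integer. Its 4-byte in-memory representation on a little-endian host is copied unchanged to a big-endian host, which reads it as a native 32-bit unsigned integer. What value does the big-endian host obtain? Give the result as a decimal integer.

2731470830

4008693410 in 32-bit hexadecimal is 0xEEEFCEA2.
Stored little-endian, the bytes at ascending addresses are A2 CE EF EE.
Read back as big-endian, the last byte is least significant, giving 0xA2CEEFEE.
0xA2CEEFEE = 2731470830.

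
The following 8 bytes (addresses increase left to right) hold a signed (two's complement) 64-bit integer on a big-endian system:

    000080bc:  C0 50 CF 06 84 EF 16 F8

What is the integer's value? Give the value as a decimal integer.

-4588940393383520520

Big-endian stores the most-significant byte at the lowest address.
The bytes are already most-significant first: 0xC050CF0684EF16F8.
Top bit is set, so as a signed 64-bit value this is 0xC050CF0684EF16F8 − 2^64 = -4588940393383520520.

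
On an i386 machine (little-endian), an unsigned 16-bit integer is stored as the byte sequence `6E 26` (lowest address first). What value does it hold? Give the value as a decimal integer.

9838

In little-endian order the low byte comes first in memory.
Reassemble most-significant byte first: 26 6E → 0x266E.
0x266E = 9838.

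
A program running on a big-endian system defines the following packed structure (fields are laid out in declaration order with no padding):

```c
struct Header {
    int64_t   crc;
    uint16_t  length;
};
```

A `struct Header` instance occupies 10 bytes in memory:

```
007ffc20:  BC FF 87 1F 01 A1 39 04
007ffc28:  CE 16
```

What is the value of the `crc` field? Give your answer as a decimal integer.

`crc` is the first field, at byte offset 0, occupying 8 bytes.
Bytes at offsets 0..7: BC FF 87 1F 01 A1 39 04.
Big-endian: lowest address holds the most-significant byte.
The bytes are already most-significant first: 0xBCFF871F01A13904.
Top bit is set, so as a signed 64-bit value this is 0xBCFF871F01A13904 − 2^64 = -4827991708276803324.

-4827991708276803324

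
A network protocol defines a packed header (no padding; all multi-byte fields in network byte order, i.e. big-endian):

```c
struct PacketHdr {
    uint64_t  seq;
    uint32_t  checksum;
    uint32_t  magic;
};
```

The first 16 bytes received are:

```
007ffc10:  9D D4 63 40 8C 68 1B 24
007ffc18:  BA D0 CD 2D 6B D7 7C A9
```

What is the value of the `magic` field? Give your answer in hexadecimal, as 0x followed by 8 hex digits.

0x6BD77CA9

`magic` follows `seq` (8 B), `checksum` (4 B), so it starts at offset 8 + 4 = 12 and occupies 4 bytes.
Bytes at offsets 12..15: 6B D7 7C A9.
In big-endian order the high byte comes first in memory.
The bytes are already most-significant first: 0x6BD77CA9.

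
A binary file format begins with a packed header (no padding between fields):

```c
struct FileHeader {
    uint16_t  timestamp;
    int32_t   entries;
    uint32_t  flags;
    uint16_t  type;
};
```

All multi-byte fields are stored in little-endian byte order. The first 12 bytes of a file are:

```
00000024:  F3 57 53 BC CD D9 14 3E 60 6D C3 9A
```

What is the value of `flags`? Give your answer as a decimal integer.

1835023892

`flags` follows `timestamp` (2 B), `entries` (4 B), so it starts at offset 2 + 4 = 6 and occupies 4 bytes.
Bytes at offsets 6..9: 14 3E 60 6D.
In little-endian order the low byte comes first in memory.
Reassemble most-significant byte first: 6D 60 3E 14 → 0x6D603E14.
0x6D603E14 = 1835023892.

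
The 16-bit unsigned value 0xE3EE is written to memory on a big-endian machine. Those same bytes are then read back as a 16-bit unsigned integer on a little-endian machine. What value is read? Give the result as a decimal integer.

61155

Stored big-endian, the bytes at ascending addresses are E3 EE.
Read back as little-endian, the first byte is least significant, giving 0xEEE3.
0xEEE3 = 61155.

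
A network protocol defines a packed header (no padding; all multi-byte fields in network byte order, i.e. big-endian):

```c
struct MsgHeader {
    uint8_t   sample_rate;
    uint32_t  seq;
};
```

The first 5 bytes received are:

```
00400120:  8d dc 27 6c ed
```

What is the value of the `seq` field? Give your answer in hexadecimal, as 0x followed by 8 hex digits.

`seq` follows `sample_rate` (1 byte), so it starts at byte offset 1 and occupies 4 bytes.
Bytes at offsets 1..4: DC 27 6C ED.
Big-endian: lowest address holds the most-significant byte.
The bytes are already most-significant first: 0xDC276CED.

0xDC276CED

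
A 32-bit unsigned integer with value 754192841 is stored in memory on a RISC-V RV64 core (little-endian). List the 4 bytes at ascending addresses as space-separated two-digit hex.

754192841 in hexadecimal, padded to 32 bits, is 0x2CF411C9.
Split into bytes (most-significant first): 2C F4 11 C9.
Little-endian stores the least-significant byte at the lowest address.
So at ascending addresses the bytes are C9 11 F4 2C.

C9 11 F4 2C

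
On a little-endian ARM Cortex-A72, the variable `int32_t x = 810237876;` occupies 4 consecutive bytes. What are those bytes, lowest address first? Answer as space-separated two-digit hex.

B4 3F 4B 30

810237876 in hexadecimal, padded to 32 bits, is 0x304B3FB4.
Split into bytes (most-significant first): 30 4B 3F B4.
Little-endian: lowest address holds the least-significant byte.
So at ascending addresses the bytes are B4 3F 4B 30.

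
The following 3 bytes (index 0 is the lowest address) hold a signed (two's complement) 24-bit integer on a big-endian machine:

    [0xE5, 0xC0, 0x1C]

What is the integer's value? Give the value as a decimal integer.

-1720292

Big-endian: lowest address holds the most-significant byte.
The bytes are already most-significant first: 0xE5C01C.
Top bit is set, so as a signed 24-bit value this is 0xE5C01C − 2^24 = -1720292.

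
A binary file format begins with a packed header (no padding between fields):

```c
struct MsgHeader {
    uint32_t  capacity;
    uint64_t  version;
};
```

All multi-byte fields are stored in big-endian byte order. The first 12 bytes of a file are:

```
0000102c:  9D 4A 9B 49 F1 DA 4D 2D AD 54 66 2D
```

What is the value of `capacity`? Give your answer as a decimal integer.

2638912329

`capacity` is the first field, at byte offset 0, occupying 4 bytes.
Bytes at offsets 0..3: 9D 4A 9B 49.
Big-endian: lowest address holds the most-significant byte.
The bytes are already most-significant first: 0x9D4A9B49.
0x9D4A9B49 = 2638912329.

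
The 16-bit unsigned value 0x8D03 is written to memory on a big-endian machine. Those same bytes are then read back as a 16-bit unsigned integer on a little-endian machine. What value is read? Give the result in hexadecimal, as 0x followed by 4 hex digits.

0x038D

Stored big-endian, the bytes at ascending addresses are 8D 03.
Read back as little-endian, the first byte is least significant, giving 0x038D.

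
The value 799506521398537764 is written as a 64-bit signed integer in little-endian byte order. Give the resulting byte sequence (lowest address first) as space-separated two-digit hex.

799506521398537764 in hexadecimal, padded to 64 bits, is 0x0B186AF1FB916E24.
Split into bytes (most-significant first): 0B 18 6A F1 FB 91 6E 24.
Little-endian: lowest address holds the least-significant byte.
So at ascending addresses the bytes are 24 6E 91 FB F1 6A 18 0B.

24 6E 91 FB F1 6A 18 0B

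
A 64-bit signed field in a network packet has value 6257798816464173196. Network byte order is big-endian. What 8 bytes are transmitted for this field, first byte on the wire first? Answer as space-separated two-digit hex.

6257798816464173196 in hexadecimal, padded to 64 bits, is 0x56D82ADE4B34F88C.
Split into bytes (most-significant first): 56 D8 2A DE 4B 34 F8 8C.
Big-endian: lowest address holds the most-significant byte.
So the memory order matches the most-significant-first order: 56 D8 2A DE 4B 34 F8 8C.

56 D8 2A DE 4B 34 F8 8C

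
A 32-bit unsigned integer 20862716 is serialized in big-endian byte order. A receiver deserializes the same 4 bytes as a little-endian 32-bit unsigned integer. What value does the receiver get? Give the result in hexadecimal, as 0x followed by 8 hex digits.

20862716 in 32-bit hexadecimal is 0x013E56FC.
Stored big-endian, the bytes at ascending addresses are 01 3E 56 FC.
Read back as little-endian, the first byte is least significant, giving 0xFC563E01.

0xFC563E01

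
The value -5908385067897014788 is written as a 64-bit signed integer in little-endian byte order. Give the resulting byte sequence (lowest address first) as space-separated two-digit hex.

FC B5 C6 AF 15 33 01 AE

Two's complement of -5908385067897014788 in 64 bits: 5908385067897014788 = 0x51FECCEA50394A04; invert → 0xAE013315AFC6B5FB; add 1 → 0xAE013315AFC6B5FC.
Split into bytes (most-significant first): AE 01 33 15 AF C6 B5 FC.
Little-endian stores the least-significant byte at the lowest address.
So at ascending addresses the bytes are FC B5 C6 AF 15 33 01 AE.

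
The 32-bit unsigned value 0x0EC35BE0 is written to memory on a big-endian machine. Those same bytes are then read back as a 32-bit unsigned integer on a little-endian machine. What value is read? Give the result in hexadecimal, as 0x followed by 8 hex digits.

Stored big-endian, the bytes at ascending addresses are 0E C3 5B E0.
Read back as little-endian, the first byte is least significant, giving 0xE05BC30E.

0xE05BC30E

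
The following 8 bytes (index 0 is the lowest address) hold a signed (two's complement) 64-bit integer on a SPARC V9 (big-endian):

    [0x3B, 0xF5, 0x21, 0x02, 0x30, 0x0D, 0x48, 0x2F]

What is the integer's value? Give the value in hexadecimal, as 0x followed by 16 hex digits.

0x3BF52102300D482F

In big-endian order the high byte comes first in memory.
The bytes are already most-significant first: 0x3BF52102300D482F.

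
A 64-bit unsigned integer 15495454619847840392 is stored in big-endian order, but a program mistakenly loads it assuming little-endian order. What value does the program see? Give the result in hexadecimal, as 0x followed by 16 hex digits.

0x885237D9E0E90AD7

15495454619847840392 in 64-bit hexadecimal is 0xD70AE9E0D9375288.
Stored big-endian, the bytes at ascending addresses are D7 0A E9 E0 D9 37 52 88.
Read back as little-endian, the first byte is least significant, giving 0x885237D9E0E90AD7.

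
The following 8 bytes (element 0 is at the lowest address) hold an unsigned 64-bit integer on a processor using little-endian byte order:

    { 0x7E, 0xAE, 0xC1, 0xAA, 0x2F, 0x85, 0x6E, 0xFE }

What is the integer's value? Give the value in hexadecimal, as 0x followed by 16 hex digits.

In little-endian order the low byte comes first in memory.
Reassemble most-significant byte first: FE 6E 85 2F AA C1 AE 7E → 0xFE6E852FAAC1AE7E.

0xFE6E852FAAC1AE7E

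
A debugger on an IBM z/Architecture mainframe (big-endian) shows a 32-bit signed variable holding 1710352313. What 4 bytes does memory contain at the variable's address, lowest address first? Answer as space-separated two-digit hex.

65 F1 E7 B9

1710352313 in hexadecimal, padded to 32 bits, is 0x65F1E7B9.
Split into bytes (most-significant first): 65 F1 E7 B9.
In big-endian order the high byte comes first in memory.
So the memory order matches the most-significant-first order: 65 F1 E7 B9.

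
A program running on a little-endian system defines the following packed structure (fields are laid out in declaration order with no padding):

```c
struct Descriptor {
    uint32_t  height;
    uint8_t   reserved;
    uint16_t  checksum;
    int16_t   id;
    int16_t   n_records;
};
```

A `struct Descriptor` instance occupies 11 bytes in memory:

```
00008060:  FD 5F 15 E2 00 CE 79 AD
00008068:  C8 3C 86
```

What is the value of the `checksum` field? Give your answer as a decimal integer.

31182

`checksum` follows `height` (4 B), `reserved` (1 B), so it starts at offset 4 + 1 = 5 and occupies 2 bytes.
Bytes at offsets 5..6: CE 79.
Little-endian: lowest address holds the least-significant byte.
Reassemble most-significant byte first: 79 CE → 0x79CE.
0x79CE = 31182.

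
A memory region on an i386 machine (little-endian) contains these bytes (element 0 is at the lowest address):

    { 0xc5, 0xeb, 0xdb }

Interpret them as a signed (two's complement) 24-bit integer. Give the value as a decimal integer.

-2364475

In little-endian order the low byte comes first in memory.
Reassemble most-significant byte first: DB EB C5 → 0xDBEBC5.
Top bit is set, so as a signed 24-bit value this is 0xDBEBC5 − 2^24 = -2364475.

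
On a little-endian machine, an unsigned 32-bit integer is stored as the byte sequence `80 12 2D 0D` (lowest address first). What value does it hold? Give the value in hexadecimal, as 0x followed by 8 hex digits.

0x0D2D1280

Little-endian: lowest address holds the least-significant byte.
Reassemble most-significant byte first: 0D 2D 12 80 → 0x0D2D1280.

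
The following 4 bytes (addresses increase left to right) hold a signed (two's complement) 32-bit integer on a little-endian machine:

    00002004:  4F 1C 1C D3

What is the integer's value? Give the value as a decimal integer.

In little-endian order the low byte comes first in memory.
Reassemble most-significant byte first: D3 1C 1C 4F → 0xD31C1C4F.
Top bit is set, so as a signed 32-bit value this is 0xD31C1C4F − 2^32 = -753132465.

-753132465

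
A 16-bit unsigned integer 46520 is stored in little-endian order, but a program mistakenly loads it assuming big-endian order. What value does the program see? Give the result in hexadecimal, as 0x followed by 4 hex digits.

0xB8B5

46520 in 16-bit hexadecimal is 0xB5B8.
Stored little-endian, the bytes at ascending addresses are B8 B5.
Read back as big-endian, the last byte is least significant, giving 0xB8B5.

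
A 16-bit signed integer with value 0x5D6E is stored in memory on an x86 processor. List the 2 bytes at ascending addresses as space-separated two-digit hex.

6E 5D

Split into bytes (most-significant first): 5D 6E.
In little-endian order the low byte comes first in memory.
So at ascending addresses the bytes are 6E 5D.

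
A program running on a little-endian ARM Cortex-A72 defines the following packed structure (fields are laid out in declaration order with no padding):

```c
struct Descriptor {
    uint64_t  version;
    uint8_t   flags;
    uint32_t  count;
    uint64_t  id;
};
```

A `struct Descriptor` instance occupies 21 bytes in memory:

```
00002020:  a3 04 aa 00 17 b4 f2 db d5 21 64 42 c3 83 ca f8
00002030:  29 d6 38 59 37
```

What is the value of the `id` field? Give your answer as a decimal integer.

3988281437491612291

`id` follows `version` (8 B), `flags` (1 B), `count` (4 B), so it starts at offset 8 + 1 + 4 = 13 and occupies 8 bytes.
Bytes at offsets 13..20: 83 CA F8 29 D6 38 59 37.
Little-endian: lowest address holds the least-significant byte.
Reassemble most-significant byte first: 37 59 38 D6 29 F8 CA 83 → 0x375938D629F8CA83.
0x375938D629F8CA83 = 3988281437491612291.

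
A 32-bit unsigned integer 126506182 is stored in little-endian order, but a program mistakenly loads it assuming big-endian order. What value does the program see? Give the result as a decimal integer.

126506182 in 32-bit hexadecimal is 0x078A54C6.
Stored little-endian, the bytes at ascending addresses are C6 54 8A 07.
Read back as big-endian, the last byte is least significant, giving 0xC6548A07.
0xC6548A07 = 3327429127.

3327429127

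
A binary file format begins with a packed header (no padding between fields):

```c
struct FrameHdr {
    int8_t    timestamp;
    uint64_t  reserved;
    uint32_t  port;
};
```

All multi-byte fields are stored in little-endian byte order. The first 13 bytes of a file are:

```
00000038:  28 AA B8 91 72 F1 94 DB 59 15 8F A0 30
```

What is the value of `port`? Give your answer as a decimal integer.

`port` follows `timestamp` (1 B), `reserved` (8 B), so it starts at offset 1 + 8 = 9 and occupies 4 bytes.
Bytes at offsets 9..12: 15 8F A0 30.
Little-endian stores the least-significant byte at the lowest address.
Reassemble most-significant byte first: 30 A0 8F 15 → 0x30A08F15.
0x30A08F15 = 815828757.

815828757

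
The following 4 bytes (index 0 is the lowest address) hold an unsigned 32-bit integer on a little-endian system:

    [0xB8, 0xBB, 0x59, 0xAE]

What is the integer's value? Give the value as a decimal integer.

2925116344

In little-endian order the low byte comes first in memory.
Reassemble most-significant byte first: AE 59 BB B8 → 0xAE59BBB8.
0xAE59BBB8 = 2925116344.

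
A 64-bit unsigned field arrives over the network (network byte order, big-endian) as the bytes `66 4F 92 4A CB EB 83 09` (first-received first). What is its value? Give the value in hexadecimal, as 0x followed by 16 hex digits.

Big-endian: lowest address holds the most-significant byte.
The bytes are already most-significant first: 0x664F924ACBEB8309.

0x664F924ACBEB8309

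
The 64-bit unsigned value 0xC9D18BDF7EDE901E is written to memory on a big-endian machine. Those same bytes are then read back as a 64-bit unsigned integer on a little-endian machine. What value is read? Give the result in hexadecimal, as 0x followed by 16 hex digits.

0x1E90DE7EDF8BD1C9

Stored big-endian, the bytes at ascending addresses are C9 D1 8B DF 7E DE 90 1E.
Read back as little-endian, the first byte is least significant, giving 0x1E90DE7EDF8BD1C9.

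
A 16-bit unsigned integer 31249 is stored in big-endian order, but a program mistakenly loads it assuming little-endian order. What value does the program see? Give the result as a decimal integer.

31249 in 16-bit hexadecimal is 0x7A11.
Stored big-endian, the bytes at ascending addresses are 7A 11.
Read back as little-endian, the first byte is least significant, giving 0x117A.
0x117A = 4474.

4474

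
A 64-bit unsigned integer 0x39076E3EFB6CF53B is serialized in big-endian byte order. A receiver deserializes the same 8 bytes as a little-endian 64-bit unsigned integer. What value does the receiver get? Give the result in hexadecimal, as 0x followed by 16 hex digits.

0x3BF56CFB3E6E0739

Stored big-endian, the bytes at ascending addresses are 39 07 6E 3E FB 6C F5 3B.
Read back as little-endian, the first byte is least significant, giving 0x3BF56CFB3E6E0739.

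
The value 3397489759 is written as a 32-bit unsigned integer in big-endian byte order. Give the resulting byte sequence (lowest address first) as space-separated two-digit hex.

CA 81 94 5F

3397489759 in hexadecimal, padded to 32 bits, is 0xCA81945F.
Split into bytes (most-significant first): CA 81 94 5F.
In big-endian order the high byte comes first in memory.
So the memory order matches the most-significant-first order: CA 81 94 5F.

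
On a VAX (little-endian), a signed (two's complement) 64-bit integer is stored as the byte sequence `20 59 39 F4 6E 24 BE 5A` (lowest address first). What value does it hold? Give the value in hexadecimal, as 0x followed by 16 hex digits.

0x5ABE246EF4395920

In little-endian order the low byte comes first in memory.
Reassemble most-significant byte first: 5A BE 24 6E F4 39 59 20 → 0x5ABE246EF4395920.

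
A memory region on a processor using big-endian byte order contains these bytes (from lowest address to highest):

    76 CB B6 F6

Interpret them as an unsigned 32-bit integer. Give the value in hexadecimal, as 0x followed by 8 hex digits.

0x76CBB6F6

In big-endian order the high byte comes first in memory.
The bytes are already most-significant first: 0x76CBB6F6.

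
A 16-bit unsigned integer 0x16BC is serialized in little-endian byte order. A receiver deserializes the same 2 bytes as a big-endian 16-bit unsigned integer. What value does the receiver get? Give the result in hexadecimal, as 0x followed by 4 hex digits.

Stored little-endian, the bytes at ascending addresses are BC 16.
Read back as big-endian, the last byte is least significant, giving 0xBC16.

0xBC16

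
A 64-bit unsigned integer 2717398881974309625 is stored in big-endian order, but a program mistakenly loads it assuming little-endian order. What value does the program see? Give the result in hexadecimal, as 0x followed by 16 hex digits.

2717398881974309625 in 64-bit hexadecimal is 0x25B623E2C11F52F9.
Stored big-endian, the bytes at ascending addresses are 25 B6 23 E2 C1 1F 52 F9.
Read back as little-endian, the first byte is least significant, giving 0xF9521FC1E223B625.

0xF9521FC1E223B625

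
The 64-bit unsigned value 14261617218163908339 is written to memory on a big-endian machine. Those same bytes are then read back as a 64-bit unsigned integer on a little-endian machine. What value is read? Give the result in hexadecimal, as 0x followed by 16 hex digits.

14261617218163908339 in 64-bit hexadecimal is 0xC5EB714C73411EF3.
Stored big-endian, the bytes at ascending addresses are C5 EB 71 4C 73 41 1E F3.
Read back as little-endian, the first byte is least significant, giving 0xF31E41734C71EBC5.

0xF31E41734C71EBC5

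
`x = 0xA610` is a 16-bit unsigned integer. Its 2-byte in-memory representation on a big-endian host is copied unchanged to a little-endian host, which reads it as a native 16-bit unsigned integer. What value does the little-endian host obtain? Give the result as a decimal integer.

Stored big-endian, the bytes at ascending addresses are A6 10.
Read back as little-endian, the first byte is least significant, giving 0x10A6.
0x10A6 = 4262.

4262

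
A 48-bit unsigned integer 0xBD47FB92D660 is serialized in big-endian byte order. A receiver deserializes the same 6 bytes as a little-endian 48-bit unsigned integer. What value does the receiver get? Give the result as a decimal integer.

Stored big-endian, the bytes at ascending addresses are BD 47 FB 92 D6 60.
Read back as little-endian, the first byte is least significant, giving 0x60D692FB47BD.
0x60D692FB47BD = 106474705209277.

106474705209277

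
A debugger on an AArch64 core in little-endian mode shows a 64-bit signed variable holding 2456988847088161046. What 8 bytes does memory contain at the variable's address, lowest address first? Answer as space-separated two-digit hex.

16 51 C9 B7 56 FA 18 22

2456988847088161046 in hexadecimal, padded to 64 bits, is 0x2218FA56B7C95116.
Split into bytes (most-significant first): 22 18 FA 56 B7 C9 51 16.
In little-endian order the low byte comes first in memory.
So at ascending addresses the bytes are 16 51 C9 B7 56 FA 18 22.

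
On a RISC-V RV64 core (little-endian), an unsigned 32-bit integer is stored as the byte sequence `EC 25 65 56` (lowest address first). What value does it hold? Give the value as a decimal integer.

Little-endian stores the least-significant byte at the lowest address.
Reassemble most-significant byte first: 56 65 25 EC → 0x566525EC.
0x566525EC = 1449469420.

1449469420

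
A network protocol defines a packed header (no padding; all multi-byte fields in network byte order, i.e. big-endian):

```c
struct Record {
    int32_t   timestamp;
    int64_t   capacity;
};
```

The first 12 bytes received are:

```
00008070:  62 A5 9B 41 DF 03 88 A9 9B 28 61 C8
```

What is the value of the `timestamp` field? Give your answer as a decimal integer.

`timestamp` is the first field, at byte offset 0, occupying 4 bytes.
Bytes at offsets 0..3: 62 A5 9B 41.
In big-endian order the high byte comes first in memory.
The bytes are already most-significant first: 0x62A59B41.
0x62A59B41 = 1655020353.

1655020353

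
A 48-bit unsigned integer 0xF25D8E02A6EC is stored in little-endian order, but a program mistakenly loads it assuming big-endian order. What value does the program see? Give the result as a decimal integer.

260197751610866

Stored little-endian, the bytes at ascending addresses are EC A6 02 8E 5D F2.
Read back as big-endian, the last byte is least significant, giving 0xECA6028E5DF2.
0xECA6028E5DF2 = 260197751610866.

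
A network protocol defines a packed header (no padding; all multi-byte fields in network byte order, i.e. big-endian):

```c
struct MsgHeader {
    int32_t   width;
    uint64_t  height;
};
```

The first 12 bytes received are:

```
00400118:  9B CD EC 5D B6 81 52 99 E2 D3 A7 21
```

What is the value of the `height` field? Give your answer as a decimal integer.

13150883207787554593

`height` follows `width` (4 bytes), so it starts at byte offset 4 and occupies 8 bytes.
Bytes at offsets 4..11: B6 81 52 99 E2 D3 A7 21.
In big-endian order the high byte comes first in memory.
The bytes are already most-significant first: 0xB6815299E2D3A721.
0xB6815299E2D3A721 = 13150883207787554593.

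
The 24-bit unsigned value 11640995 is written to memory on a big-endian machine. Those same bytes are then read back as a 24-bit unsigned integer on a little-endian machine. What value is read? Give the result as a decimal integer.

10723505

11640995 in 24-bit hexadecimal is 0xB1A0A3.
Stored big-endian, the bytes at ascending addresses are B1 A0 A3.
Read back as little-endian, the first byte is least significant, giving 0xA3A0B1.
0xA3A0B1 = 10723505.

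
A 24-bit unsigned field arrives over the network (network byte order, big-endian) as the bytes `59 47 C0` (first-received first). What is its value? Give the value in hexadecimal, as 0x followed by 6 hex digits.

0x5947C0

In big-endian order the high byte comes first in memory.
The bytes are already most-significant first: 0x5947C0.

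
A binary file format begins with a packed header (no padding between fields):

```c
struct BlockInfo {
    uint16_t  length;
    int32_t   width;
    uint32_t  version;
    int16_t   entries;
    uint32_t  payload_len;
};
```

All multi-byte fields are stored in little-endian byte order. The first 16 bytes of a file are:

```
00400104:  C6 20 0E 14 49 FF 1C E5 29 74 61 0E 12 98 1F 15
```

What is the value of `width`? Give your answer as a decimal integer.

`width` follows `length` (2 bytes), so it starts at byte offset 2 and occupies 4 bytes.
Bytes at offsets 2..5: 0E 14 49 FF.
Little-endian stores the least-significant byte at the lowest address.
Reassemble most-significant byte first: FF 49 14 0E → 0xFF49140E.
Top bit is set, so as a signed 32-bit value this is 0xFF49140E − 2^32 = -11987954.

-11987954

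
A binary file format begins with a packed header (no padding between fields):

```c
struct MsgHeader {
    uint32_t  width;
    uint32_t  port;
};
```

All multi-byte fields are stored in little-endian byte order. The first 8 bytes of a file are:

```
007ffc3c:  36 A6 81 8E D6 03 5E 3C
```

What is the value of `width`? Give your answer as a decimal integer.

`width` is the first field, at byte offset 0, occupying 4 bytes.
Bytes at offsets 0..3: 36 A6 81 8E.
In little-endian order the low byte comes first in memory.
Reassemble most-significant byte first: 8E 81 A6 36 → 0x8E81A636.
0x8E81A636 = 2390861366.

2390861366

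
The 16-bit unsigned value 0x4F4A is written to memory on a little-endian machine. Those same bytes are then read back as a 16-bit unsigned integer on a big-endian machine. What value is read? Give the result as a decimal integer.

Stored little-endian, the bytes at ascending addresses are 4A 4F.
Read back as big-endian, the last byte is least significant, giving 0x4A4F.
0x4A4F = 19023.

19023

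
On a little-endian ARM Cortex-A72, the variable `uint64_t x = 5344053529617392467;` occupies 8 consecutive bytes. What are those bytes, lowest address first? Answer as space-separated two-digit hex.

5344053529617392467 in hexadecimal, padded to 64 bits, is 0x4A29E45F05846353.
Split into bytes (most-significant first): 4A 29 E4 5F 05 84 63 53.
In little-endian order the low byte comes first in memory.
So at ascending addresses the bytes are 53 63 84 05 5F E4 29 4A.

53 63 84 05 5F E4 29 4A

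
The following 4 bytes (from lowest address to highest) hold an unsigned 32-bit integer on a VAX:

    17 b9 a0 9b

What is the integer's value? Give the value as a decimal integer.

In little-endian order the low byte comes first in memory.
Reassemble most-significant byte first: 9B A0 B9 17 → 0x9BA0B917.
0x9BA0B917 = 2611001623.

2611001623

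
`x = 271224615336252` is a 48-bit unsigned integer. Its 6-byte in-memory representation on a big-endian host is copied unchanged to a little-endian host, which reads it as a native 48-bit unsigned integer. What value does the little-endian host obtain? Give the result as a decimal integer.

271224615336252 in 48-bit hexadecimal is 0xF6AD66D9F93C.
Stored big-endian, the bytes at ascending addresses are F6 AD 66 D9 F9 3C.
Read back as little-endian, the first byte is least significant, giving 0x3CF9D966ADF6.
0x3CF9D966ADF6 = 67043791908342.

67043791908342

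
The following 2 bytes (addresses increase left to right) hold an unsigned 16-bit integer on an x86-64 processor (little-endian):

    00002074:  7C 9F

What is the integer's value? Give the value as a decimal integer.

In little-endian order the low byte comes first in memory.
Reassemble most-significant byte first: 9F 7C → 0x9F7C.
0x9F7C = 40828.

40828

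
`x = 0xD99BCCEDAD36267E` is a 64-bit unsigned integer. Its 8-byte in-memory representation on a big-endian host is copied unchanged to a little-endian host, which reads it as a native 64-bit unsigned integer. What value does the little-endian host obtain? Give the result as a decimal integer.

9090013018540776409

Stored big-endian, the bytes at ascending addresses are D9 9B CC ED AD 36 26 7E.
Read back as little-endian, the first byte is least significant, giving 0x7E2636ADEDCC9BD9.
0x7E2636ADEDCC9BD9 = 9090013018540776409.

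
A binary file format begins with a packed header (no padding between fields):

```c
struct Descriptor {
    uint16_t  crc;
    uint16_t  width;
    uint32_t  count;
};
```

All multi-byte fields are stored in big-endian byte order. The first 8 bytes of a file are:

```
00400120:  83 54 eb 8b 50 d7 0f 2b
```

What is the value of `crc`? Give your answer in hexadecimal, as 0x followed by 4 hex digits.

`crc` is the first field, at byte offset 0, occupying 2 bytes.
Bytes at offsets 0..1: 83 54.
Big-endian: lowest address holds the most-significant byte.
The bytes are already most-significant first: 0x8354.

0x8354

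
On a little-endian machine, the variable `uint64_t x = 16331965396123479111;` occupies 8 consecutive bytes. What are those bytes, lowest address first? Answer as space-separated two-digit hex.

47 6C E9 4F FF CB A6 E2

16331965396123479111 in hexadecimal, padded to 64 bits, is 0xE2A6CBFF4FE96C47.
Split into bytes (most-significant first): E2 A6 CB FF 4F E9 6C 47.
Little-endian: lowest address holds the least-significant byte.
So at ascending addresses the bytes are 47 6C E9 4F FF CB A6 E2.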